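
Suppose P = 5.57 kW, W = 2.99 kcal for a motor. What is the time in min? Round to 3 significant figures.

0.0374 min

Rearranging P = W/t for t: t = W/P.
P = 5.57 kW = 5570 W; W = 2.99 kcal = 12510 J.
t = 2.246 s
2.246 s × (1 min / 60.00 s) = 0.03743 min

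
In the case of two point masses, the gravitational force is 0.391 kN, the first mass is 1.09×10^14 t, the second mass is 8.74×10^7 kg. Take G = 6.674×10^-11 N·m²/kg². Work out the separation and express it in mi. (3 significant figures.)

Rearranging: r = √(G·m₁m₂/F).
F = 0.391 kN = 391.0 N; m₁ = 1.09×10^14 t = 1.090×10^17 kg; m₂ = 8.74×10^7 kg; G = 6.674×10^-11 N·m²/kg².
r = 1.275×10^6 m
1.275×10^6 m × (1 mi / 1609 m) = 792.4 mi

792 mi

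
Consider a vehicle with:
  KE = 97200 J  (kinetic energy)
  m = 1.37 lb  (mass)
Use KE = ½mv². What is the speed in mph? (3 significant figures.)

Rearranging KE = ½mv² for v: v = √(2·KE/m).
KE = 97200 J; m = 1.37 lb = 0.6214 kg.
v = 559.3 m/s
559.3 m/s × (1 mph / 0.4470 m/s) = 1251 mph

1250 mph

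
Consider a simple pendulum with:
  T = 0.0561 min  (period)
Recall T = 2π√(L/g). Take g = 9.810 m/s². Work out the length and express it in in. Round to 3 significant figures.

Rearranging: L = g·(T/2π)².
T = 0.0561 min = 3.366 s; g = 9.810 m/s².
L = 2.815 m
2.815 m × (1 in / 0.02540 m) = 110.8 in

111 in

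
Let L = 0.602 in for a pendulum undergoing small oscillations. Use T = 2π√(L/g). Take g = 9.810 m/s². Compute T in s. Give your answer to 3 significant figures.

0.248 s

Directly: T = 2π√(L/g).
L = 0.602 in = 0.01529 m; g = 9.810 m/s².
T = 0.2481 s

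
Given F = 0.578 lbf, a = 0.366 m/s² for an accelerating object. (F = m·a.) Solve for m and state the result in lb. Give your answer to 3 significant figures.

15.5 lb

Rearranging F = m·a for m: m = F/a.
F = 0.578 lbf = 2.571 N; a = 0.366 m/s².
m = 7.025 kg
7.025 kg × (1 lb / 0.4536 kg) = 15.49 lb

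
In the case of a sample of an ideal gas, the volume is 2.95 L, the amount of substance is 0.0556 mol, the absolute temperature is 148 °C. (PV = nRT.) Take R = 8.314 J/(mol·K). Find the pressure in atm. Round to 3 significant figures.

0.651 atm

From the ideal-gas law: P = nRT/V.
V = 2.95 L = 0.002950 m³; n = 0.0556 mol; T = 148 °C = 421.1 K; R = 8.314 J/(mol·K).
P = 65993 Pa  (the unit combination reduces to kg/(m·s²) = Pa)
65993 Pa × (1 atm / 1.013×10^5 Pa) = 0.6513 atm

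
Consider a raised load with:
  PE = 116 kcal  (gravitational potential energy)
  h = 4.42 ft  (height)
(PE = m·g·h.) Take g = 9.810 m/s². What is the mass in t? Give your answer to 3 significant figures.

Solving PE = m·g·h for m: m = PE/(g·h).
PE = 116 kcal = 4.853×10^5 J; h = 4.42 ft = 1.347 m; g = 9.810 m/s².
m = 36723 kg
36723 kg × (1 t / 1000 kg) = 36.72 t

36.7 t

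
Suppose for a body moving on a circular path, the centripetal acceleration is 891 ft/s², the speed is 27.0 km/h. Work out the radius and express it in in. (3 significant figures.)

Solving a = v²/r for r: r = v²/a.
a = 891 ft/s² = 271.6 m/s²; v = 27.0 km/h = 7.500 m/s.
r = 0.2071 m
0.2071 m × (1 in / 0.02540 m) = 8.154 in

8.15 in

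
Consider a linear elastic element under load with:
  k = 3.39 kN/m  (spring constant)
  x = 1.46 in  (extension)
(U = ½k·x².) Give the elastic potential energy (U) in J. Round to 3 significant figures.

Directly: U = ½kx².
k = 3.39 kN/m = 3390 N/m; x = 1.46 in = 0.03708 m.
U = 2.331 J

2.33 J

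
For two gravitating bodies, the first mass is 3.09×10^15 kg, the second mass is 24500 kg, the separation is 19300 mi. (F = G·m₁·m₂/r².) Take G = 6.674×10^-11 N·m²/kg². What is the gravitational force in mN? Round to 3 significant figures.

0.00524 mN

From Newton's law of gravitation: F = Gm₁m₂/r².
m₁ = 3.09×10^15 kg; m₂ = 24500 kg; r = 19300 mi = 3.106×10^7 m; G = 6.674×10^-11 N·m²/kg².
F = 5.237×10^-6 N
5.237×10^-6 N × (1 mN / 0.001000 N) = 0.005237 mN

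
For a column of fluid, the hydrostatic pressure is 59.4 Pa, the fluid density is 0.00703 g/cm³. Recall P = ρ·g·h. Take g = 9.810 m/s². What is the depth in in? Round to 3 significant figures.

Solving P = ρ·g·h for h: h = P/(ρ·g).
P = 59.4 Pa; ρ = 0.00703 g/cm³ = 7.030 kg/m³; g = 9.810 m/s².
h = 0.8613 m
0.8613 m × (1 in / 0.02540 m) = 33.91 in

33.9 in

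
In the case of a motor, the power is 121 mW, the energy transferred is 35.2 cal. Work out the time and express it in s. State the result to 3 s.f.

1220 s

Solving P = W/t for t: t = W/P.
P = 121 mW = 0.1210 W; W = 35.2 cal = 147.3 J.
t = 1217 s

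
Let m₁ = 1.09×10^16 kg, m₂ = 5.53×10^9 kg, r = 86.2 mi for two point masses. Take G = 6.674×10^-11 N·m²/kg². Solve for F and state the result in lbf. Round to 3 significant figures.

47000 lbf

F is given directly by: F = Gm₁m₂/r².
m₁ = 1.09×10^16 kg; m₂ = 5.53×10^9 kg; r = 86.2 mi = 1.387×10^5 m; G = 6.674×10^-11 N·m²/kg².
F = 2.090×10^5 N
2.090×10^5 N × (1 lbf / 4.448 N) = 46994 lbf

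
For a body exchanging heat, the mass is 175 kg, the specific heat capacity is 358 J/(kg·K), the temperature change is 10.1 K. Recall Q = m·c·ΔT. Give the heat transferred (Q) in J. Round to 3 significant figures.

Q is given directly by: Q = mcΔT.
m = 175 kg; c = 358 J/(kg·K); ΔT = 10.1 K.
Q = 6.328×10^5 J  (the unit combination reduces to kg·m²/s² = J)

6.33×10^5 J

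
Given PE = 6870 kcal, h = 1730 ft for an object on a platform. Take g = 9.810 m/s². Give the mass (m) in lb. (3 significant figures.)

Rearranging: m = PE/(g·h).
PE = 6870 kcal = 2.874×10^7 J; h = 1730 ft = 527.3 m; g = 9.810 m/s².
m = 5557 kg
5557 kg × (1 lb / 0.4536 kg) = 12250 lb

12300 lb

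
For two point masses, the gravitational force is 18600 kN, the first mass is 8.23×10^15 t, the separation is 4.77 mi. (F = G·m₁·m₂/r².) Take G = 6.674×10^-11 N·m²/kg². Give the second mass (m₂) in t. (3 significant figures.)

2000 t

Rearranging F = G·m₁·m₂/r² for m₂: m₂ = F·r²/(G·m₁).
F = 18600 kN = 1.860×10^7 N; m₁ = 8.23×10^15 t = 8.230×10^18 kg; r = 4.77 mi = 7677 m; G = 6.674×10^-11 N·m²/kg².
m₂ = 1.996×10^6 kg
1.996×10^6 kg × (1 t / 1000 kg) = 1996 t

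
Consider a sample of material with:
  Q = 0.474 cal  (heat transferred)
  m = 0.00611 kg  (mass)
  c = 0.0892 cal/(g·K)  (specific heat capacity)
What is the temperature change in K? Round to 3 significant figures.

0.870 K

Rearranging Q = m·c·ΔT for ΔT: ΔT = Q/(m·c).
Q = 0.474 cal = 1.983 J; m = 0.00611 kg; c = 0.0892 cal/(g·K) = 373.2 J/(kg·K).
ΔT = 0.8697 K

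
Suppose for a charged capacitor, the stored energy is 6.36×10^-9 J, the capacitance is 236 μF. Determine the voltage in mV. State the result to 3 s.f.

Solving E = ½C·V² for V: V = √(2E/C).
E = 6.36×10^-9 J; C = 236 μF = 2.360×10^-4 F.
V = 0.007342 V  (the unit combination reduces to kg·m²/(A·s³) = V)
0.007342 V × (1 mV / 0.001000 V) = 7.342 mV

7.34 mV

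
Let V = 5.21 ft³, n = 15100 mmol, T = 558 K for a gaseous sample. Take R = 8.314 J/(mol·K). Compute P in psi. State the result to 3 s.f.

68.9 psi

P is given directly by: P = nRT/V.
V = 5.21 ft³ = 0.1475 m³; n = 15100 mmol = 15.10 mol; T = 558 K; R = 8.314 J/(mol·K).
P = 4.748×10^5 Pa
4.748×10^5 Pa × (1 psi / 6895 Pa) = 68.87 psi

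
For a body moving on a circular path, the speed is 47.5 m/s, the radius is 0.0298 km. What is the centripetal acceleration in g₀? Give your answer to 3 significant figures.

a is given directly by: a = v²/r.
v = 47.5 m/s; r = 0.0298 km = 29.80 m.
a = 75.71 m/s²
75.71 m/s² × (1 g₀ / 9.807 m/s²) = 7.721 g₀

7.72 g₀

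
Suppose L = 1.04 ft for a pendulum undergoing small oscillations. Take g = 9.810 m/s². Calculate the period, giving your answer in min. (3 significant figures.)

0.0188 min

T is given directly by: T = 2π√(L/g).
L = 1.04 ft = 0.3170 m; g = 9.810 m/s².
T = 1.129 s
1.129 s × (1 min / 60.00 s) = 0.01882 min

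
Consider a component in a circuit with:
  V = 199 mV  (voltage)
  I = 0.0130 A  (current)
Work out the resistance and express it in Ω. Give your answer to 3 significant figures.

Rearranging V = I·R for R: R = V/I.
V = 199 mV = 0.1990 V; I = 0.0130 A.
R = 15.31 Ω

15.3 Ω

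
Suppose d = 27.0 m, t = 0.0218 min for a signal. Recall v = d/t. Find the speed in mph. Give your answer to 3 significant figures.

46.2 mph

Directly: v = d/t.
d = 27.0 m; t = 0.0218 min = 1.308 s.
v = 20.64 m/s
20.64 m/s × (1 mph / 0.4470 m/s) = 46.18 mph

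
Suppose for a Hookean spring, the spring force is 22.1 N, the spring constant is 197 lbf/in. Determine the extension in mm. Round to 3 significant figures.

0.641 mm

From Hooke's law: x = F/k.
F = 22.1 N; k = 197 lbf/in = 34500 N/m.
x = 6.406×10^-4 m
6.406×10^-4 m × (1 mm / 0.001000 m) = 0.6406 mm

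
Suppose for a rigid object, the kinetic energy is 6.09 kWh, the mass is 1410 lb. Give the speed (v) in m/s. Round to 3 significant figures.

Solving KE = ½mv² for v: v = √(2·KE/m).
KE = 6.09 kWh = 2.192×10^7 J; m = 1410 lb = 639.6 kg.
v = 261.8 m/s

262 m/s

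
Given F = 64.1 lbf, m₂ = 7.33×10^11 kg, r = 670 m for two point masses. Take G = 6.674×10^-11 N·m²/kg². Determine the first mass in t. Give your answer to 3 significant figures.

Solving F = G·m₁·m₂/r² for m₁: m₁ = F·r²/(G·m₂).
F = 64.1 lbf = 285.1 N; m₂ = 7.33×10^11 kg; r = 670 m; G = 6.674×10^-11 N·m²/kg².
m₁ = 2.616×10^6 kg
2.616×10^6 kg × (1 t / 1000 kg) = 2616 t

2620 t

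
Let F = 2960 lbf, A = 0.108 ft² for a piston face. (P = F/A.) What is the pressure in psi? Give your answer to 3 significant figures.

P is given directly by: P = F/A.
F = 2960 lbf = 13167 N; A = 0.108 ft² = 0.01003 m².
P = 1.312×10^6 Pa  (the unit combination reduces to kg/(m·s²) = Pa)
1.312×10^6 Pa × (1 psi / 6895 Pa) = 190.3 psi

190 psi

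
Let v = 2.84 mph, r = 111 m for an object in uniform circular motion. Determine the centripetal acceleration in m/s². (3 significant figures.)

0.0145 m/s²

Directly: a = v²/r.
v = 2.84 mph = 1.270 m/s; r = 111 m.
a = 0.01452 m/s²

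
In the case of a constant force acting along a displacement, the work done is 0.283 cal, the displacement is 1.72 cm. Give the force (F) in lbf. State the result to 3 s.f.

15.5 lbf

Rearranging W = F·d for F: F = W/d.
W = 0.283 cal = 1.184 J; d = 1.72 cm = 0.01720 m.
F = 68.84 N
68.84 N × (1 lbf / 4.448 N) = 15.48 lbf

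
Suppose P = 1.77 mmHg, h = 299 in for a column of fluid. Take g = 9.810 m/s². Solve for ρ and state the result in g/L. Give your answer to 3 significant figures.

Solving P = ρ·g·h for ρ: ρ = P/(g·h).
P = 1.77 mmHg = 236.0 Pa; h = 299 in = 7.595 m; g = 9.810 m/s².
ρ = 3.167 kg/m³
Since 1 g/L = 1 kg/m³, 3.167 g/L.

3.17 g/L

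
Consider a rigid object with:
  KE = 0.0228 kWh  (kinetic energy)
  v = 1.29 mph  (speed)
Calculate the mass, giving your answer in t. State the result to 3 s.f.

Rearranging KE = ½mv² for m: m = 2·KE/v².
KE = 0.0228 kWh = 82080 J; v = 1.29 mph = 0.5767 m/s.
m = 4.936×10^5 kg
4.936×10^5 kg × (1 t / 1000 kg) = 493.6 t

494 t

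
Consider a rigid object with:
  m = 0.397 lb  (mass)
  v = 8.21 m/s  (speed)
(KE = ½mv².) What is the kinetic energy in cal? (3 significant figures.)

KE is given directly by: KE = ½mv².
m = 0.397 lb = 0.1801 kg; v = 8.21 m/s.
KE = 6.069 J
6.069 J × (1 cal / 4.184 J) = 1.451 cal

1.45 cal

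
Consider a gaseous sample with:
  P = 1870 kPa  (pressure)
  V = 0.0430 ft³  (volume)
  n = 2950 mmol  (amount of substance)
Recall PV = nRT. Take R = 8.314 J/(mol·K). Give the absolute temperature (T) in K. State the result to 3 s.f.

92.8 K

From the ideal-gas law: T = PV/(nR).
P = 1870 kPa = 1.870×10^6 Pa; V = 0.0430 ft³ = 0.001218 m³; n = 2950 mmol = 2.950 mol; R = 8.314 J/(mol·K).
T = 92.84 K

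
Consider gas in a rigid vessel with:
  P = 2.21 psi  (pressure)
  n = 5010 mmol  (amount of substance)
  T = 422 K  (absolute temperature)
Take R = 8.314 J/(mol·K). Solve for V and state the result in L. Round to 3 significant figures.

1150 L

From the ideal-gas law: V = nRT/P.
P = 2.21 psi = 15237 Pa; n = 5010 mmol = 5.010 mol; T = 422 K; R = 8.314 J/(mol·K).
V = 1.154 m³
1.154 m³ × (1 L / 0.001000 m³) = 1154 L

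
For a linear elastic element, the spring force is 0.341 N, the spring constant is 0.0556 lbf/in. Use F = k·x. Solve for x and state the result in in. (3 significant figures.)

1.38 in

Solving F = k·x for x: x = F/k.
F = 0.341 N; k = 0.0556 lbf/in = 9.737 N/m.
x = 0.03502 m
0.03502 m × (1 in / 0.02540 m) = 1.379 in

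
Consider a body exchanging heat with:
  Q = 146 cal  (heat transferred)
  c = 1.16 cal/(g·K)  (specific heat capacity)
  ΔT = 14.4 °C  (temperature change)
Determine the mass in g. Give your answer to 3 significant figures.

8.74 g

Rearranging Q = m·c·ΔT for m: m = Q/(c·ΔT).
Q = 146 cal = 610.9 J; c = 1.16 cal/(g·K) = 4853 J/(kg·K); ΔT = 14.4 °C = 14.40 K.
m = 0.008740 kg
0.008740 kg × (1 g / 0.001000 kg) = 8.740 g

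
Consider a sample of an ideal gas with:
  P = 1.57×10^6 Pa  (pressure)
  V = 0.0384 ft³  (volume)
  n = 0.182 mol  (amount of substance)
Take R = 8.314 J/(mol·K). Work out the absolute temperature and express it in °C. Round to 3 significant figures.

855 °C

From the ideal-gas law: T = PV/(nR).
P = 1.57×10^6 Pa; V = 0.0384 ft³ = 0.001087 m³; n = 0.182 mol; R = 8.314 J/(mol·K).
T = 1128 K
1128 K − 273.15 = 855.1 °C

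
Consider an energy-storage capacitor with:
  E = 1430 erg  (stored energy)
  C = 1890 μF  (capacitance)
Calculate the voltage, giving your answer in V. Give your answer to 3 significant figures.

0.389 V

Rearranging E = ½C·V² for V: V = √(2E/C).
E = 1430 erg = 1.430×10^-4 J; C = 1890 μF = 0.001890 F.
V = 0.3890 V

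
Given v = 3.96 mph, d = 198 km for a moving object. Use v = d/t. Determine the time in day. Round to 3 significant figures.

1.29 day

Solving v = d/t for t: t = d/v.
v = 3.96 mph = 1.770 m/s; d = 198 km = 1.980×10^5 m.
t = 1.118×10^5 s
1.118×10^5 s × (1 day / 86400 s) = 1.295 day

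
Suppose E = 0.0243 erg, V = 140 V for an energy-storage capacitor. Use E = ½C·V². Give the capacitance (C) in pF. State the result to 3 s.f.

0.248 pF

Solving E = ½C·V² for C: C = 2E/V².
E = 0.0243 erg = 2.430×10^-9 J; V = 140 V.
C = 2.480×10^-13 F
2.480×10^-13 F × (1 pF / 1.000×10^-12 F) = 0.2480 pF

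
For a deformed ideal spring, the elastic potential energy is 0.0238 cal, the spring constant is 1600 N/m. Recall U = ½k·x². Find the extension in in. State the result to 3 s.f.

0.439 in

Rearranging U = ½k·x² for x: x = √(2U/k).
U = 0.0238 cal = 0.09958 J; k = 1600 N/m.
x = 0.01116 m
0.01116 m × (1 in / 0.02540 m) = 0.4392 in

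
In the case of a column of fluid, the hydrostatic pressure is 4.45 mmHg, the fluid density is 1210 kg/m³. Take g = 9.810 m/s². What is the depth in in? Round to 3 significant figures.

Rearranging P = ρ·g·h for h: h = P/(ρ·g).
P = 4.45 mmHg = 593.3 Pa; ρ = 1210 kg/m³; g = 9.810 m/s².
h = 0.04998 m
0.04998 m × (1 in / 0.02540 m) = 1.968 in

1.97 in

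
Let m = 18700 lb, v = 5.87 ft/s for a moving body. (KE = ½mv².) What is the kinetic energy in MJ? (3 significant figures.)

KE is given directly by: KE = ½mv².
m = 18700 lb = 8482 kg; v = 5.87 ft/s = 1.789 m/s.
KE = 13576 J
13576 J × (1 MJ / 1.000×10^6 J) = 0.01358 MJ

0.0136 MJ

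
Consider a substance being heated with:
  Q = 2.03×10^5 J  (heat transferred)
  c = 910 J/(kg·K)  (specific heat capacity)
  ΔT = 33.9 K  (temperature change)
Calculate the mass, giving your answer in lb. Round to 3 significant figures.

Rearranging: m = Q/(c·ΔT).
Q = 2.03×10^5 J; c = 910 J/(kg·K); ΔT = 33.9 K.
m = 6.580 kg
6.580 kg × (1 lb / 0.4536 kg) = 14.51 lb

14.5 lb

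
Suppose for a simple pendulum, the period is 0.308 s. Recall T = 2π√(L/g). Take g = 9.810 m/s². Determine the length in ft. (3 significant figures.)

Solving T = 2π√(L/g) for L: L = g·(T/2π)².
T = 0.308 s; g = 9.810 m/s².
L = 0.02357 m
0.02357 m × (1 ft / 0.3048 m) = 0.07734 ft

0.0773 ft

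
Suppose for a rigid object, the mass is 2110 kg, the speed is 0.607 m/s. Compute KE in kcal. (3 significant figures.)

Directly: KE = ½mv².
m = 2110 kg; v = 0.607 m/s.
KE = 388.7 J
388.7 J × (1 kcal / 4184 J) = 0.09290 kcal

0.0929 kcal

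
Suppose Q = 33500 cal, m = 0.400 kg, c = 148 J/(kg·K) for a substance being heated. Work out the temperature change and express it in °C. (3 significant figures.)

Rearranging: ΔT = Q/(m·c).
Q = 33500 cal = 1.402×10^5 J; m = 0.400 kg; c = 148 J/(kg·K).
ΔT = 2368 K
Since 1 °C = 1 K, 2368 °C.

2370 °C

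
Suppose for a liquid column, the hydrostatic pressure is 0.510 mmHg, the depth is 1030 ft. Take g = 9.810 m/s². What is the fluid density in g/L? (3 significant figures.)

0.0221 g/L

Rearranging: ρ = P/(g·h).
P = 0.510 mmHg = 67.99 Pa; h = 1030 ft = 313.9 m; g = 9.810 m/s².
ρ = 0.02208 kg/m³
Since 1 g/L = 1 kg/m³, 0.02208 g/L.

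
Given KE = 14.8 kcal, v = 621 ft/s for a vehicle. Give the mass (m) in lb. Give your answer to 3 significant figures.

Rearranging: m = 2·KE/v².
KE = 14.8 kcal = 61923 J; v = 621 ft/s = 189.3 m/s.
m = 3.457 kg
3.457 kg × (1 lb / 0.4536 kg) = 7.621 lb

7.62 lb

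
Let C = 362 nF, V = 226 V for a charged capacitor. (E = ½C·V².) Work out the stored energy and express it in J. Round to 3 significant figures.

E is given directly by: E = ½CV².
C = 362 nF = 3.620×10^-7 F; V = 226 V.
E = 0.009245 J

0.00924 J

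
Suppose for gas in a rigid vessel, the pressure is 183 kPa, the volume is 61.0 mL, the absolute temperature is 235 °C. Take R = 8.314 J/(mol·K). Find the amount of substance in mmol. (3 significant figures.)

From the ideal-gas law: n = PV/(RT).
P = 183 kPa = 1.830×10^5 Pa; V = 61.0 mL = 6.100×10^-5 m³; T = 235 °C = 508.1 K; R = 8.314 J/(mol·K).
n = 0.002642 mol
0.002642 mol × (1 mmol / 0.001000 mol) = 2.642 mmol

2.64 mmol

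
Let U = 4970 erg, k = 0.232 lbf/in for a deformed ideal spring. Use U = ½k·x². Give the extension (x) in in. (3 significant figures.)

0.195 in

Rearranging: x = √(2U/k).
U = 4970 erg = 4.970×10^-4 J; k = 0.232 lbf/in = 40.63 N/m.
x = 0.004946 m
0.004946 m × (1 in / 0.02540 m) = 0.1947 in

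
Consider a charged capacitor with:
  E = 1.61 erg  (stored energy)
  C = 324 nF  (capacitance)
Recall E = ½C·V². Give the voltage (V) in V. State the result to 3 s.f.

Rearranging E = ½C·V² for V: V = √(2E/C).
E = 1.61 erg = 1.610×10^-7 J; C = 324 nF = 3.240×10^-7 F.
V = 0.9969 V

0.997 V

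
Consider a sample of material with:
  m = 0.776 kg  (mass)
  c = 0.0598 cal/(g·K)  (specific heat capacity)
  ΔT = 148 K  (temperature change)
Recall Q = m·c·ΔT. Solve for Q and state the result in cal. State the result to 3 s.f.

6870 cal

Q is given directly by: Q = mcΔT.
m = 0.776 kg; c = 0.0598 cal/(g·K) = 250.2 J/(kg·K); ΔT = 148 K.
Q = 28735 J  (the unit combination reduces to kg·m²/s² = J)
28735 J × (1 cal / 4.184 J) = 6868 cal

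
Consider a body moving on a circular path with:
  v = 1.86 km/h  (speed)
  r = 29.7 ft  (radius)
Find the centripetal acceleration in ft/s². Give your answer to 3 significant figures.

a is given directly by: a = v²/r.
v = 1.86 km/h = 0.5167 m/s; r = 29.7 ft = 9.053 m.
a = 0.02949 m/s²
0.02949 m/s² × (1 ft/s² / 0.3048 m/s²) = 0.09675 ft/s²

0.0967 ft/s²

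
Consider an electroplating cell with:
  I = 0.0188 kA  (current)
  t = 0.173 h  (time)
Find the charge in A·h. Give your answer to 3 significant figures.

Directly: q = It.
I = 0.0188 kA = 18.80 A; t = 0.173 h = 622.8 s.
q = 11709 C
11709 C × (1 A·h / 3600 C) = 3.252 A·h

3.25 A·h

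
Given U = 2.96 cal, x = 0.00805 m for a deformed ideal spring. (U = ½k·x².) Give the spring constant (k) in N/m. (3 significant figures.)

3.82×10^5 N/m

Rearranging U = ½k·x² for k: k = 2U/x².
U = 2.96 cal = 12.38 J; x = 0.00805 m.
k = 3.822×10^5 N/m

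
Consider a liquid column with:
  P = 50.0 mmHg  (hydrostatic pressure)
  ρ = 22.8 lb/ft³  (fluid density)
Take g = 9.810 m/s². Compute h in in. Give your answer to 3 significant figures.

73.3 in

Rearranging P = ρ·g·h for h: h = P/(ρ·g).
P = 50.0 mmHg = 6666 Pa; ρ = 22.8 lb/ft³ = 365.2 kg/m³; g = 9.810 m/s².
h = 1.861 m
1.861 m × (1 in / 0.02540 m) = 73.25 in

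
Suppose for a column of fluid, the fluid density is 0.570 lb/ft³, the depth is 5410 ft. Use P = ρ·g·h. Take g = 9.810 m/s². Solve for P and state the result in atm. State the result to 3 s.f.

Directly: P = ρgh.
ρ = 0.570 lb/ft³ = 9.131 kg/m³; h = 5410 ft = 1649 m; g = 9.810 m/s².
P = 1.477×10^5 Pa
1.477×10^5 Pa × (1 atm / 1.013×10^5 Pa) = 1.458 atm

1.46 atm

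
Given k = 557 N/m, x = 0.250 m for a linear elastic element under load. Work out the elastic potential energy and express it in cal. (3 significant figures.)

4.16 cal

Directly: U = ½kx².
k = 557 N/m; x = 0.250 m.
U = 17.41 J
17.41 J × (1 cal / 4.184 J) = 4.160 cal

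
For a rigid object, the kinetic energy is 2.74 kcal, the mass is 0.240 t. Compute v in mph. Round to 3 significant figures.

Rearranging: v = √(2·KE/m).
KE = 2.74 kcal = 11464 J; m = 0.240 t = 240.0 kg.
v = 9.774 m/s
9.774 m/s × (1 mph / 0.4470 m/s) = 21.86 mph

21.9 mph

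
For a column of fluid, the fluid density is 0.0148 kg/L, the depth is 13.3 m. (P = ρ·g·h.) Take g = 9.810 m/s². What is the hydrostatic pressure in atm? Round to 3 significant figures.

Directly: P = ρgh.
ρ = 0.0148 kg/L = 14.80 kg/m³; h = 13.3 m; g = 9.810 m/s².
P = 1931 Pa
1931 Pa × (1 atm / 1.013×10^5 Pa) = 0.01906 atm

0.0191 atm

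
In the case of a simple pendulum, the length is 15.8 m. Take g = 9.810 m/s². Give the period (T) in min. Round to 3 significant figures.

T is given directly by: T = 2π√(L/g).
L = 15.8 m; g = 9.810 m/s².
T = 7.974 s
7.974 s × (1 min / 60.00 s) = 0.1329 min

0.133 min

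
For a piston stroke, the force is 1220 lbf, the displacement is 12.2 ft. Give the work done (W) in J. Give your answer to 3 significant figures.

Directly: W = F·d.
F = 1220 lbf = 5427 N; d = 12.2 ft = 3.719 m.
W = 20180 J

20200 J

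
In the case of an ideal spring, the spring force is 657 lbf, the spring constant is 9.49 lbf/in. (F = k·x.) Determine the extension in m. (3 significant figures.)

Rearranging F = k·x for x: x = F/k.
F = 657 lbf = 2922 N; k = 9.49 lbf/in = 1662 N/m.
x = 1.758 m

1.76 m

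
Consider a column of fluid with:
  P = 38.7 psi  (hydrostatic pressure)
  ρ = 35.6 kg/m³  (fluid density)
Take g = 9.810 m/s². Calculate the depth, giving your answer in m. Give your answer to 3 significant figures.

764 m

Rearranging P = ρ·g·h for h: h = P/(ρ·g).
P = 38.7 psi = 2.668×10^5 Pa; ρ = 35.6 kg/m³; g = 9.810 m/s².
h = 764.0 m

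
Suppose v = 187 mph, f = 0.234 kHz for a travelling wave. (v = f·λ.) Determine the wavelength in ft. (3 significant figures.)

1.17 ft

Rearranging: λ = v/f.
v = 187 mph = 83.60 m/s; f = 0.234 kHz = 234.0 Hz.
λ = 0.3572 m
0.3572 m × (1 ft / 0.3048 m) = 1.172 ft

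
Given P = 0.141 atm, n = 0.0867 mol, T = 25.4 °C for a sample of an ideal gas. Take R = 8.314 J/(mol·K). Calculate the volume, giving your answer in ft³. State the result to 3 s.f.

Solving PV = nRT for V: V = nRT/P.
P = 0.141 atm = 14287 Pa; n = 0.0867 mol; T = 25.4 °C = 298.5 K; R = 8.314 J/(mol·K).
V = 0.01506 m³
0.01506 m³ × (1 ft³ / 0.02832 m³) = 0.5319 ft³

0.532 ft³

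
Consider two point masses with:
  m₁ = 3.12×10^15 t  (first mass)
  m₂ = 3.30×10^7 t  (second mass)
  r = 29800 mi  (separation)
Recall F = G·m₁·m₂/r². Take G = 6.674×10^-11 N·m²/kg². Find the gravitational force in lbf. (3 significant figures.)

672 lbf

From Newton's law of gravitation: F = Gm₁m₂/r².
m₁ = 3.12×10^15 t = 3.120×10^18 kg; m₂ = 3.30×10^7 t = 3.300×10^10 kg; r = 29800 mi = 4.796×10^7 m; G = 6.674×10^-11 N·m²/kg².
F = 2988 N
2988 N × (1 lbf / 4.448 N) = 671.6 lbf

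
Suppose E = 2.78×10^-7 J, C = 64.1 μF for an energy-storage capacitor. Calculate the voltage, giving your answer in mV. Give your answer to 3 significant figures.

93.1 mV

Solving E = ½C·V² for V: V = √(2E/C).
E = 2.78×10^-7 J; C = 64.1 μF = 6.410×10^-5 F.
V = 0.09313 V  (the unit combination reduces to kg·m²/(A·s³) = V)
0.09313 V × (1 mV / 0.001000 V) = 93.13 mV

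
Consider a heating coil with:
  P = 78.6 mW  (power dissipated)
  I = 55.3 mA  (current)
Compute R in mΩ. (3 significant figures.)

Rearranging: R = P/I².
P = 78.6 mW = 0.07860 W; I = 55.3 mA = 0.05530 A.
R = 25.70 Ω
25.70 Ω × (1 mΩ / 0.001000 Ω) = 25702 mΩ

25700 mΩ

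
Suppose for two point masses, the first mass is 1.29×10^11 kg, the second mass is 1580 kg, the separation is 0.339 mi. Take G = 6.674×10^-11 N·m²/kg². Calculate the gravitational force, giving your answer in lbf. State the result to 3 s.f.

0.0103 lbf

F is given directly by: F = Gm₁m₂/r².
m₁ = 1.29×10^11 kg; m₂ = 1580 kg; r = 0.339 mi = 545.6 m; G = 6.674×10^-11 N·m²/kg².
F = 0.04570 N  (the unit combination reduces to kg·m/s² = N)
0.04570 N × (1 lbf / 4.448 N) = 0.01027 lbf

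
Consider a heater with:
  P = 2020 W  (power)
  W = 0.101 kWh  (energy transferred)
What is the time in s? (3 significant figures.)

180 s

Rearranging: t = W/P.
P = 2020 W; W = 0.101 kWh = 3.636×10^5 J.
t = 180.0 s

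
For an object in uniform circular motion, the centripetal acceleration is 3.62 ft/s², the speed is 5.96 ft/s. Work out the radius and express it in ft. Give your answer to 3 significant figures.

Rearranging: r = v²/a.
a = 3.62 ft/s² = 1.103 m/s²; v = 5.96 ft/s = 1.817 m/s.
r = 2.991 m
2.991 m × (1 ft / 0.3048 m) = 9.813 ft

9.81 ft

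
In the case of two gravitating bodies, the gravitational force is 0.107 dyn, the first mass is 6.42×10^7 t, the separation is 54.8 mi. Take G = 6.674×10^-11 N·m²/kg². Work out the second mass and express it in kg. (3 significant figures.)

Rearranging F = G·m₁·m₂/r² for m₂: m₂ = F·r²/(G·m₁).
F = 0.107 dyn = 1.070×10^-6 N; m₁ = 6.42×10^7 t = 6.420×10^10 kg; r = 54.8 mi = 88192 m; G = 6.674×10^-11 N·m²/kg².
m₂ = 1942 kg

1940 kg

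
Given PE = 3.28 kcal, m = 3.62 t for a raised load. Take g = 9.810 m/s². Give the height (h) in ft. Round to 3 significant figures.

Rearranging: h = PE/(m·g).
PE = 3.28 kcal = 13724 J; m = 3.62 t = 3620 kg; g = 9.810 m/s².
h = 0.3864 m
0.3864 m × (1 ft / 0.3048 m) = 1.268 ft

1.27 ft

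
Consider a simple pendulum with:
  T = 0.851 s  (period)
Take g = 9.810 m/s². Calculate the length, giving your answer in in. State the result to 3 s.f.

7.08 in

Solving T = 2π√(L/g) for L: L = g·(T/2π)².
T = 0.851 s; g = 9.810 m/s².
L = 0.1800 m
0.1800 m × (1 in / 0.02540 m) = 7.085 in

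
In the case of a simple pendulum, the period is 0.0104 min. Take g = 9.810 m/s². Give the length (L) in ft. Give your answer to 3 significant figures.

Solving T = 2π√(L/g) for L: L = g·(T/2π)².
T = 0.0104 min = 0.6240 s; g = 9.810 m/s².
L = 0.09676 m
0.09676 m × (1 ft / 0.3048 m) = 0.3174 ft

0.317 ft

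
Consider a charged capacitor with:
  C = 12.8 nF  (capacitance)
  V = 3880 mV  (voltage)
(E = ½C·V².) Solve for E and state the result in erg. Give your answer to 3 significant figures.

E is given directly by: E = ½CV².
C = 12.8 nF = 1.280×10^-8 F; V = 3880 mV = 3.880 V.
E = 9.635×10^-8 J  (the unit combination reduces to kg·m²/s² = J)
9.635×10^-8 J × (1 erg / 1.000×10^-7 J) = 0.9635 erg

0.963 erg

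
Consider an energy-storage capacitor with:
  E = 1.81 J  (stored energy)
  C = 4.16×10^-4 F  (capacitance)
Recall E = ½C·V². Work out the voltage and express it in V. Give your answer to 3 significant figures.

93.3 V

Rearranging: V = √(2E/C).
E = 1.81 J; C = 4.16×10^-4 F.
V = 93.28 V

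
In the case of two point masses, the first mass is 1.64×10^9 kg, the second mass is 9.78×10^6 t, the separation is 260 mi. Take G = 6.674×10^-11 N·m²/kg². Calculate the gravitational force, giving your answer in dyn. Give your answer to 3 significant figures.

Directly: F = Gm₁m₂/r².
m₁ = 1.64×10^9 kg; m₂ = 9.78×10^6 t = 9.780×10^9 kg; r = 260 mi = 4.184×10^5 m; G = 6.674×10^-11 N·m²/kg².
F = 0.006114 N
0.006114 N × (1 dyn / 1.000×10^-5 N) = 611.4 dyn

611 dyn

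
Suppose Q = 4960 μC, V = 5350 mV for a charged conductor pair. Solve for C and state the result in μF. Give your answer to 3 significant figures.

C is given directly by: C = Q/V.
Q = 4960 μC = 0.004960 C; V = 5350 mV = 5.350 V.
C = 9.271×10^-4 F
9.271×10^-4 F × (1 μF / 1.000×10^-6 F) = 927.1 μF

927 μF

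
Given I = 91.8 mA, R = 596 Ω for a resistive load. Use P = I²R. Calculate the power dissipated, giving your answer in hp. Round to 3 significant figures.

0.00674 hp

Directly: P = I²R.
I = 91.8 mA = 0.09180 A; R = 596 Ω.
P = 5.023 W  (the unit combination reduces to kg·m²/s³ = W)
5.023 W × (1 hp / 745.7 W) = 0.006735 hp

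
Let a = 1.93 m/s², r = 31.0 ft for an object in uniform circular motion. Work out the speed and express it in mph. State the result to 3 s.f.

9.55 mph

Rearranging a = v²/r for v: v = √(a·r).
a = 1.93 m/s²; r = 31.0 ft = 9.449 m.
v = 4.270 m/s
4.270 m/s × (1 mph / 0.4470 m/s) = 9.553 mph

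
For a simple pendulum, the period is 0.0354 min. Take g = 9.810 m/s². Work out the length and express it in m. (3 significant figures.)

Solving T = 2π√(L/g) for L: L = g·(T/2π)².
T = 0.0354 min = 2.124 s; g = 9.810 m/s².
L = 1.121 m

1.12 m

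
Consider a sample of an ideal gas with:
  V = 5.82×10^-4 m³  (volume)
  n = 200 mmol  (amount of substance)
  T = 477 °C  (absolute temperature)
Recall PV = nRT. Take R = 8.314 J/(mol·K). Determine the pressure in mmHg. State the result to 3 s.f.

16100 mmHg

P is given directly by: P = nRT/V.
V = 5.82×10^-4 m³; n = 200 mmol = 0.2000 mol; T = 477 °C = 750.1 K; R = 8.314 J/(mol·K).
P = 2.143×10^6 Pa
2.143×10^6 Pa × (1 mmHg / 133.3 Pa) = 16075 mmHg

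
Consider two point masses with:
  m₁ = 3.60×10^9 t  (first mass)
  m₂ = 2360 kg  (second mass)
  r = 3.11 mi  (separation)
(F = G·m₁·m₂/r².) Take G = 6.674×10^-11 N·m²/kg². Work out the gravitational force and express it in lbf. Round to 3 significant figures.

0.00509 lbf

F is given directly by: F = Gm₁m₂/r².
m₁ = 3.60×10^9 t = 3.600×10^12 kg; m₂ = 2360 kg; r = 3.11 mi = 5005 m; G = 6.674×10^-11 N·m²/kg².
F = 0.02264 N
0.02264 N × (1 lbf / 4.448 N) = 0.005089 lbf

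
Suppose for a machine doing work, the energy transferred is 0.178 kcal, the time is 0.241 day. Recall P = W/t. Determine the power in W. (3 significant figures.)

P is given directly by: P = W/t.
W = 0.178 kcal = 744.8 J; t = 0.241 day = 20822 s.
P = 0.03577 W

0.0358 W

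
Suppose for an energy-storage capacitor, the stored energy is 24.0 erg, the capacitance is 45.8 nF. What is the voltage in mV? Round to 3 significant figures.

Rearranging E = ½C·V² for V: V = √(2E/C).
E = 24.0 erg = 2.400×10^-6 J; C = 45.8 nF = 4.580×10^-8 F.
V = 10.24 V  (the unit combination reduces to kg·m²/(A·s³) = V)
10.24 V × (1 mV / 0.001000 V) = 10237 mV

10200 mV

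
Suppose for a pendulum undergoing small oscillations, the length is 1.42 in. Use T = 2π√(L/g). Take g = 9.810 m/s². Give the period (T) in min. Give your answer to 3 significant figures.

0.00635 min

Directly: T = 2π√(L/g).
L = 1.42 in = 0.03607 m; g = 9.810 m/s².
T = 0.3810 s
0.3810 s × (1 min / 60.00 s) = 0.006350 min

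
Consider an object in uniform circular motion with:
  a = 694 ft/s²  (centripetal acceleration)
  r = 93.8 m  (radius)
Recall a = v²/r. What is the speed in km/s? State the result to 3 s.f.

0.141 km/s

Solving a = v²/r for v: v = √(a·r).
a = 694 ft/s² = 211.5 m/s²; r = 93.8 m.
v = 140.9 m/s
140.9 m/s × (1 km/s / 1000 m/s) = 0.1409 km/s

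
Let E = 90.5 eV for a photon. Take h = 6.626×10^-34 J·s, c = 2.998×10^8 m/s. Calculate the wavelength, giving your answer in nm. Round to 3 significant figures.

13.7 nm

Solving E = h·c/λ for λ: λ = hc/E.
E = 90.5 eV = 1.450×10^-17 J; h = 6.626×10^-34 J·s; c = 2.998×10^8 m/s.
λ = 1.370×10^-8 m
1.370×10^-8 m × (1 nm / 1.000×10^-9 m) = 13.70 nm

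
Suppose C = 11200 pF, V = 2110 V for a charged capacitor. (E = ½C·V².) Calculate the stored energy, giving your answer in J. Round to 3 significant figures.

E is given directly by: E = ½CV².
C = 11200 pF = 1.120×10^-8 F; V = 2110 V.
E = 0.02493 J

0.0249 J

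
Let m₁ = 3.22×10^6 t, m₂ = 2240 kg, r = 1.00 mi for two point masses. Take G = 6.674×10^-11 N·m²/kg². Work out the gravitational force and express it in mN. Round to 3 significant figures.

0.186 mN

From Newton's law of gravitation: F = Gm₁m₂/r².
m₁ = 3.22×10^6 t = 3.220×10^9 kg; m₂ = 2240 kg; r = 1.00 mi = 1609 m; G = 6.674×10^-11 N·m²/kg².
F = 1.859×10^-4 N
1.859×10^-4 N × (1 mN / 0.001000 N) = 0.1859 mN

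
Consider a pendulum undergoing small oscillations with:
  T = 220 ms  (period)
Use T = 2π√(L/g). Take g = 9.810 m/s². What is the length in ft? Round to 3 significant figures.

0.0395 ft

Rearranging: L = g·(T/2π)².
T = 220 ms = 0.2200 s; g = 9.810 m/s².
L = 0.01203 m
0.01203 m × (1 ft / 0.3048 m) = 0.03946 ft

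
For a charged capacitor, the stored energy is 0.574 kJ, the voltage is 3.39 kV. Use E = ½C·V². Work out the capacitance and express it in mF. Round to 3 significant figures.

0.0999 mF

Rearranging: C = 2E/V².
E = 0.574 kJ = 574.0 J; V = 3.39 kV = 3390 V.
C = 9.989×10^-5 F
9.989×10^-5 F × (1 mF / 0.001000 F) = 0.09989 mF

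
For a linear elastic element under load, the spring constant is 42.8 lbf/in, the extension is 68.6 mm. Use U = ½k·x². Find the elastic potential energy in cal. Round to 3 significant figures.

4.22 cal

Directly: U = ½kx².
k = 42.8 lbf/in = 7495 N/m; x = 68.6 mm = 0.06860 m.
U = 17.64 J  (the unit combination reduces to kg·m²/s² = J)
17.64 J × (1 cal / 4.184 J) = 4.215 cal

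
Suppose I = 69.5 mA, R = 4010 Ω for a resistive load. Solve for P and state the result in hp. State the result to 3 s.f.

0.0260 hp

Directly: P = I²R.
I = 69.5 mA = 0.06950 A; R = 4010 Ω.
P = 19.37 W
19.37 W × (1 hp / 745.7 W) = 0.02597 hp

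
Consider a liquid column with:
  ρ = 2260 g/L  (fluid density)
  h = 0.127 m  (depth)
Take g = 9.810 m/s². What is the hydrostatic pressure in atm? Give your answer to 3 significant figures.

0.0278 atm

Directly: P = ρgh.
ρ = 2260 g/L = 2260 kg/m³; h = 0.127 m; g = 9.810 m/s².
P = 2816 Pa  (the unit combination reduces to kg/(m·s²) = Pa)
2816 Pa × (1 atm / 1.013×10^5 Pa) = 0.02779 atm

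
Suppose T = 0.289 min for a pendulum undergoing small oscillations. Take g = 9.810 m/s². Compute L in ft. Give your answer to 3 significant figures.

245 ft

Rearranging: L = g·(T/2π)².
T = 0.289 min = 17.34 s; g = 9.810 m/s².
L = 74.71 m
74.71 m × (1 ft / 0.3048 m) = 245.1 ft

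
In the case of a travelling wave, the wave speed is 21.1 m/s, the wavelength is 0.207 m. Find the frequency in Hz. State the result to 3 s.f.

102 Hz

Rearranging: f = v/λ.
v = 21.1 m/s; λ = 0.207 m.
f = 101.9 Hz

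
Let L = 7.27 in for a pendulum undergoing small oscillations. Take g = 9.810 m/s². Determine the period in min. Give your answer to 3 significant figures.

T is given directly by: T = 2π√(L/g).
L = 7.27 in = 0.1847 m; g = 9.810 m/s².
T = 0.8620 s
0.8620 s × (1 min / 60.00 s) = 0.01437 min

0.0144 min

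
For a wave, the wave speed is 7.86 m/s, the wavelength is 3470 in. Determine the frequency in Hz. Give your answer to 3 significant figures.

0.0892 Hz

Rearranging: f = v/λ.
v = 7.86 m/s; λ = 3470 in = 88.14 m.
f = 0.08918 Hz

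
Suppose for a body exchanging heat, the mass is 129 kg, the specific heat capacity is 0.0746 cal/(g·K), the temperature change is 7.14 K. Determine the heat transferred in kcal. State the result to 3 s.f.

68.7 kcal

Q is given directly by: Q = mcΔT.
m = 129 kg; c = 0.0746 cal/(g·K) = 312.1 J/(kg·K); ΔT = 7.14 K.
Q = 2.875×10^5 J
2.875×10^5 J × (1 kcal / 4184 J) = 68.71 kcal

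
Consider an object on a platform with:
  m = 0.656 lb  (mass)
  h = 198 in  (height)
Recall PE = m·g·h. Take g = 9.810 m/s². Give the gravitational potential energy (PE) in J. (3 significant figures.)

Directly: PE = mgh.
m = 0.656 lb = 0.2976 kg; h = 198 in = 5.029 m; g = 9.810 m/s².
PE = 14.68 J  (the unit combination reduces to kg·m²/s² = J)

14.7 J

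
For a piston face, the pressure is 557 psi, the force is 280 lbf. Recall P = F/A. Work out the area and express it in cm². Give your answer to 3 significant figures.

Solving P = F/A for A: A = F/P.
P = 557 psi = 3.840×10^6 Pa; F = 280 lbf = 1246 N.
A = 3.243×10^-4 m²
3.243×10^-4 m² × (1 cm² / 1.000×10^-4 m²) = 3.243 cm²

3.24 cm²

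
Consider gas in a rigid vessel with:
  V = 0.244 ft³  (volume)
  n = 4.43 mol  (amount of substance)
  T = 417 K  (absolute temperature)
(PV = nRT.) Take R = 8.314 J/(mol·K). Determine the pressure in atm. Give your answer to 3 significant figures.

P is given directly by: P = nRT/V.
V = 0.244 ft³ = 0.006909 m³; n = 4.43 mol; T = 417 K; R = 8.314 J/(mol·K).
P = 2.223×10^6 Pa
2.223×10^6 Pa × (1 atm / 1.013×10^5 Pa) = 21.94 atm

21.9 atm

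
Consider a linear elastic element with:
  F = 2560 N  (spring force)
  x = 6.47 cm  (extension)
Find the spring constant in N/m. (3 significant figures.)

Rearranging: k = F/x.
F = 2560 N; x = 6.47 cm = 0.06470 m.
k = 39567 N/m

39600 N/m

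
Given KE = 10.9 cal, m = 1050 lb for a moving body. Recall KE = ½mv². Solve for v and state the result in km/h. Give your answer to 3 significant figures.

Solving KE = ½mv² for v: v = √(2·KE/m).
KE = 10.9 cal = 45.61 J; m = 1050 lb = 476.3 kg.
v = 0.4376 m/s
0.4376 m/s × (1 km/h / 0.2778 m/s) = 1.575 km/h

1.58 km/h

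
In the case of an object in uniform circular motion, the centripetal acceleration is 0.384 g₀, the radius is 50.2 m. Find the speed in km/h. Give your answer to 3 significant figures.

49.5 km/h

Rearranging: v = √(a·r).
a = 0.384 g₀ = 3.766 m/s²; r = 50.2 m.
v = 13.75 m/s
13.75 m/s × (1 km/h / 0.2778 m/s) = 49.50 km/h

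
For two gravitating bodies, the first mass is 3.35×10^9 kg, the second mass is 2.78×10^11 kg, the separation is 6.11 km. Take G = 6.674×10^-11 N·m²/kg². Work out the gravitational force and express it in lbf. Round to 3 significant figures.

374 lbf

Directly: F = Gm₁m₂/r².
m₁ = 3.35×10^9 kg; m₂ = 2.78×10^11 kg; r = 6.11 km = 6110 m; G = 6.674×10^-11 N·m²/kg².
F = 1665 N
1665 N × (1 lbf / 4.448 N) = 374.3 lbf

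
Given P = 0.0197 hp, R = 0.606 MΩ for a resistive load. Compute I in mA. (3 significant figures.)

4.92 mA

Rearranging: I = √(P/R).
P = 0.0197 hp = 14.69 W; R = 0.606 MΩ = 6.060×10^5 Ω.
I = 0.004924 A
0.004924 A × (1 mA / 0.001000 A) = 4.924 mA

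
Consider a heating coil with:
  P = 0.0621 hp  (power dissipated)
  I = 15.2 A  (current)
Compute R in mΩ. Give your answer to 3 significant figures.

Solving P = I²R for R: R = P/I².
P = 0.0621 hp = 46.31 W; I = 15.2 A.
R = 0.2004 Ω
0.2004 Ω × (1 mΩ / 0.001000 Ω) = 200.4 mΩ

200 mΩ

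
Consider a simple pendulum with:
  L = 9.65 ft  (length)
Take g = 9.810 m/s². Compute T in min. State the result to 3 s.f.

0.0573 min

T is given directly by: T = 2π√(L/g).
L = 9.65 ft = 2.941 m; g = 9.810 m/s².
T = 3.440 s
3.440 s × (1 min / 60.00 s) = 0.05734 min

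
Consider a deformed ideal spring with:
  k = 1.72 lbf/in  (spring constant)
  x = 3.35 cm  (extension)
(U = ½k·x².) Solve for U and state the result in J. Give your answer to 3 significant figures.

0.169 J

U is given directly by: U = ½kx².
k = 1.72 lbf/in = 301.2 N/m; x = 3.35 cm = 0.03350 m.
U = 0.1690 J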